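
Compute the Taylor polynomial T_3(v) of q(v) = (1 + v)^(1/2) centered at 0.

v^3/16 - v^2/8 + v/2 + 1

q(0) = 1
q′(0) = 1/2
q′′(0) = -1/4
q′′′(0) = 3/8
Dividing each by k! gives the coefficients c_0, ..., c_3.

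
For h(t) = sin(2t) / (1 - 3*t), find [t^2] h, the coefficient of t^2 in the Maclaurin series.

6

Multiply the numerator's expansion by the denominator's geometric series.
[t^0] = 0;  [t^1] = 2;  [t^2] = 6.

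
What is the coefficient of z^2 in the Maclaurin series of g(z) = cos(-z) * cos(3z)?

-5

Take the Cauchy product of the two expansions.
g(0) = 1
g′(0) = 0
g′′(0) = -10
So c_2 = g′′(0)/2! = -5.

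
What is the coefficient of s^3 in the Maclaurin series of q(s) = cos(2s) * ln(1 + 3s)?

Take the Cauchy product of the two expansions.
q(0) = 0
q′(0) = 3
q′′(0) = -9
q′′′(0) = 18

3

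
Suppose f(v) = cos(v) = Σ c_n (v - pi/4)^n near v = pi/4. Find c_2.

-sqrt(2)/4

f(pi/4) = sqrt(2)/2
f′(pi/4) = -sqrt(2)/2
f′′(pi/4) = -sqrt(2)/2
So c_2 = f′′(pi/4)/2! = -sqrt(2)/4.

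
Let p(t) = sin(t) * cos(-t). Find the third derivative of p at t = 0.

Write out both Maclaurin series and multiply, keeping only the needed powers.
The coefficient of t^3 in the expansion is -2/3, so p′′′(0) = 3! * (-2/3) = -4.

-4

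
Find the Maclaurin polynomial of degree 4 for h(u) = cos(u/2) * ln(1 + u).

Take the Cauchy product of the two expansions.
h(0) = 0
h′(0) = 1
h′′(0) = -1
h′′′(0) = 5/4
h^(4)(0) = -9/2

-3*u^4/16 + 5*u^3/24 - u^2/2 + u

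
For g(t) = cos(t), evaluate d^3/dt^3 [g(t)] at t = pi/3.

sqrt(3)/2

From the series, [(t - pi/3)^3] g = sqrt(3)/12; multiply by 3! = 6 to get sqrt(3)/2.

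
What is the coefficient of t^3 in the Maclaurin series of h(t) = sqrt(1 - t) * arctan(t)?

-11/24

Take the Cauchy product of the two expansions.
[t^0] = 0;  [t^1] = 1;  [t^2] = -1/2;  [t^3] = -11/24.
So c_3 = h′′′(0)/3! = -11/24.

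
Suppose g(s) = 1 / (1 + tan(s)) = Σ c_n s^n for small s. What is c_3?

-4/3

Use the geometric series for the reciprocal, then substitute.
[s^0] = 1;  [s^1] = -1;  [s^2] = 1;  [s^3] = -4/3.
So c_3 = g′′′(0)/3! = -4/3.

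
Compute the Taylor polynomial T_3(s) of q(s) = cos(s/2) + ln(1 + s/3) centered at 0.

Combine the two series term by term.
q(0) = 1
q′(0) = 1/3
q′′(0) = -13/36
q′′′(0) = 2/27
Then c_k = q^(k)(0)/k! gives each Taylor coefficient.

s^3/81 - 13*s^2/72 + s/3 + 1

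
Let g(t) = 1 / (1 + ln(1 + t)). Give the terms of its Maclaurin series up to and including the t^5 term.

-347*t^5/60 + 11*t^4/3 - 7*t^3/3 + 3*t^2/2 - t + 1

Write 1/(1+u) = 1 - u + u^2 - u^3 + ... and substitute the series for u.
g(0) = 1
g′(0) = -1
g′′(0) = 3
g′′′(0) = -14
g^(4)(0) = 88
g^(5)(0) = -694
Then c_k = g^(k)(0)/k! gives each Taylor coefficient.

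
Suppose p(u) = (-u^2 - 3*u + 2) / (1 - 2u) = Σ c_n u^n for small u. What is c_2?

Multiply each power in the prefactor through the base expansion.
p(0) = 2
p′(0) = 1
p′′(0) = 2
So c_2 = p′′(0)/2! = 1.

1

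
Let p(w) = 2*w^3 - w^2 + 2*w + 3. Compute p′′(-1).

-14

From the series, [(w + 1)^2] p = -7; multiply by 2! = 2 to get -14.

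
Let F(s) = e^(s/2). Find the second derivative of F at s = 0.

The coefficient of s^2 in the expansion is 1/8, so F′′(0) = 2! * (1/8) = 1/4.

1/4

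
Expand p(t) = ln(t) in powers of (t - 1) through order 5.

(t - 1)^5/5 - (t - 1)^4/4 + (t - 1)^3/3 - (t - 1)^2/2 + (t - 1)

[(t - 1)^0] = 0;  [(t - 1)^1] = 1;  [(t - 1)^2] = -1/2;  [(t - 1)^3] = 1/3;  [(t - 1)^4] = -1/4;  [(t - 1)^5] = 1/5.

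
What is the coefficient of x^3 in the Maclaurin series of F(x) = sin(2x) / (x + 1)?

2/3

Multiply the numerator's expansion by the denominator's geometric series.
F(0) = 0
F′(0) = 2
F′′(0) = -4
F′′′(0) = 4
So c_3 = F′′′(0)/3! = 2/3.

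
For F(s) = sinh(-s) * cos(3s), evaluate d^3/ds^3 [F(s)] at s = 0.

Multiply the two series term by term and collect like powers.
The coefficient of s^3 in the expansion is 13/3, so F′′′(0) = 3! * (13/3) = 26.

26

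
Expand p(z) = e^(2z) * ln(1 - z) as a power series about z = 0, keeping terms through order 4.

-13*z^4/4 - 10*z^3/3 - 5*z^2/2 - z

Multiply the two series term by term and collect like powers.
[z^0] = 0;  [z^1] = -1;  [z^2] = -5/2;  [z^3] = -10/3;  [z^4] = -13/4.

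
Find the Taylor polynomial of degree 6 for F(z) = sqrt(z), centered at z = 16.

-21*(z - 16)^6/4294967296 + 7*(z - 16)^5/67108864 - 5*(z - 16)^4/2097152 + (z - 16)^3/16384 - (z - 16)^2/512 + (z - 16)/8 + 4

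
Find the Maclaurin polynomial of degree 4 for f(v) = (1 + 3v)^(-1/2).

Apply the Taylor formula c_k = f^(k)(a)/k!.
[v^0] = 1;  [v^1] = -3/2;  [v^2] = 27/8;  [v^3] = -135/16;  [v^4] = 2835/128.

2835*v^4/128 - 135*v^3/16 + 27*v^2/8 - 3*v/2 + 1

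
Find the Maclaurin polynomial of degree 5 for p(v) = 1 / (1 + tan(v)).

-32*v^5/15 + 5*v^4/3 - 4*v^3/3 + v^2 - v + 1

Write 1/(1+u) = 1 - u + u^2 - u^3 + ... and substitute the series for u.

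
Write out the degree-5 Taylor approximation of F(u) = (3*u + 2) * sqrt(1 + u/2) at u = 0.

Shift and add copies of the series according to the polynomial's terms.
F(0) = 2
F′(0) = 7/2
F′′(0) = 11/8
F′′′(0) = -15/32
F^(4)(0) = 57/128
F^(5)(0) = -345/512
Then c_k = F^(k)(0)/k! gives each Taylor coefficient.

-23*u^5/4096 + 19*u^4/1024 - 5*u^3/64 + 11*u^2/16 + 7*u/2 + 2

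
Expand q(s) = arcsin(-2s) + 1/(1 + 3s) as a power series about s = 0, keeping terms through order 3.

-85*s^3/3 + 9*s^2 - 5*s + 1

Add the two expansions coefficient-wise.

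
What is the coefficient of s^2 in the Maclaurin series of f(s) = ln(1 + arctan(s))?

-1/2

Let u equal the inner series; expand the outer function in u and truncate.
f(0) = 0
f′(0) = 1
f′′(0) = -1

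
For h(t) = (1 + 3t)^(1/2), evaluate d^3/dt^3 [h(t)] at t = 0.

81/8

Compute the successive derivatives at the expansion point and divide by k!.
The coefficient of t^3 in the expansion is 27/16, so h′′′(0) = 3! * (27/16) = 81/8.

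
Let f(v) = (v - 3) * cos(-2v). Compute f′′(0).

Shift and add copies of the series according to the polynomial's terms.
The coefficient of v^2 in the expansion is 6, so f′′(0) = 2! * (6) = 12.

12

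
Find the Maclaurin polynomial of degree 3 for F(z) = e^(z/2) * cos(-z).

Write out both Maclaurin series and multiply, keeping only the needed powers.

-11*z^3/48 - 3*z^2/8 + z/2 + 1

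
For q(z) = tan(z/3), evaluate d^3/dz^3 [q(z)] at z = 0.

2/27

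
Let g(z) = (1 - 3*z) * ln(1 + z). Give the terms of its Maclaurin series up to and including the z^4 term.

Distribute the polynomial across the series and collect like powers.
g(0) = 0
g′(0) = 1
g′′(0) = -7
g′′′(0) = 11
g^(4)(0) = -30

-5*z^4/4 + 11*z^3/6 - 7*z^2/2 + z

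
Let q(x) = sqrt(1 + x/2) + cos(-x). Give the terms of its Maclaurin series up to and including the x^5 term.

7*x^5/8192 + 241*x^4/6144 + x^3/128 - 17*x^2/32 + x/4 + 2

Combine the two series term by term.
q(0) = 2
q′(0) = 1/4
q′′(0) = -17/16
q′′′(0) = 3/64
q^(4)(0) = 241/256
q^(5)(0) = 105/1024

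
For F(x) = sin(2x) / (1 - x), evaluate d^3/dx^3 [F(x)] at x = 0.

Expand 1/(denominator) as a geometric series and multiply by the numerator's series.
From the series, [x^3] F = 2/3; multiply by 3! = 6 to get 4.

4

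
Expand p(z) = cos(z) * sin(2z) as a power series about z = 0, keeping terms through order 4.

Write out both Maclaurin series and multiply, keeping only the needed powers.
p(0) = 0
p′(0) = 2
p′′(0) = 0
p′′′(0) = -14
p^(4)(0) = 0

-7*z^3/3 + 2*z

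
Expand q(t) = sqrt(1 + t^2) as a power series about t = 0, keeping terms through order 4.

Apply the Taylor formula c_k = f^(k)(a)/k!.
q(0) = 1
q′(0) = 0
q′′(0) = 1
q′′′(0) = 0
q^(4)(0) = -3
Then c_k = q^(k)(0)/k! gives each Taylor coefficient.

-t^4/8 + t^2/2 + 1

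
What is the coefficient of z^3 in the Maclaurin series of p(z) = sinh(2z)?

4/3

Use the known series and substitute for the argument.
p(0) = 0
p′(0) = 2
p′′(0) = 0
p′′′(0) = 8
Then c_k = p^(k)(0)/k! gives each Taylor coefficient.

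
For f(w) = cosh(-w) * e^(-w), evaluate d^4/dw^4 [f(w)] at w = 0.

8

Write out both Maclaurin series and multiply, keeping only the needed powers.
From the series, [w^4] f = 1/3; multiply by 4! = 24 to get 8.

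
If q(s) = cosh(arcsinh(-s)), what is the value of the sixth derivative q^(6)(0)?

Let u equal the inner series; expand the outer function in u and truncate.
From the series, [s^6] q = 1/16; multiply by 6! = 720 to get 45.

45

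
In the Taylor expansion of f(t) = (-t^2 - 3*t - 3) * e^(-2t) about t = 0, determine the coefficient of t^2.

-1

Multiply each power in the prefactor through the base expansion.
f(0) = -3
f′(0) = 3
f′′(0) = -2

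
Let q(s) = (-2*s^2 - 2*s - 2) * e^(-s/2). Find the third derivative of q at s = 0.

Distribute the polynomial across the series and collect like powers.
From the series, [s^3] q = 19/24; multiply by 3! = 6 to get 19/4.

19/4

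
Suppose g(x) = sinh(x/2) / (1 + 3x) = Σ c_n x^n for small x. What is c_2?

Multiply the two series term by term and collect like powers.
g(0) = 0
g′(0) = 1/2
g′′(0) = -3

-3/2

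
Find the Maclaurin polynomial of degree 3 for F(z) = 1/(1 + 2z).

-8*z^3 + 4*z^2 - 2*z + 1

[z^0] = 1;  [z^1] = -2;  [z^2] = 4;  [z^3] = -8.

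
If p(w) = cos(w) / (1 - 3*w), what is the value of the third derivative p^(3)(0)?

Use 1/(1 - r) = Σ r^k on the denominator, then take the Cauchy product.
The coefficient of w^3 in the expansion is 51/2, so p′′′(0) = 3! * (51/2) = 153.

153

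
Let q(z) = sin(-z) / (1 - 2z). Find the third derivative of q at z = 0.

-23

Expand each factor separately, then convolve coefficients.
The coefficient of z^3 in the expansion is -23/6, so q′′′(0) = 3! * (-23/6) = -23.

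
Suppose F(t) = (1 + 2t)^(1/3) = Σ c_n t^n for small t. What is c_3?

40/81

F(0) = 1
F′(0) = 2/3
F′′(0) = -8/9
F′′′(0) = 80/27
So c_3 = F′′′(0)/3! = 40/81.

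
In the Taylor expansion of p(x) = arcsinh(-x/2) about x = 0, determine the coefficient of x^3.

p(0) = 0
p′(0) = -1/2
p′′(0) = 0
p′′′(0) = 1/8
So c_3 = p′′′(0)/3! = 1/48.

1/48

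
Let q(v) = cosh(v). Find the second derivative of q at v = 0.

The coefficient of v^2 in the expansion is 1/2, so q′′(0) = 2! * (1/2) = 1.

1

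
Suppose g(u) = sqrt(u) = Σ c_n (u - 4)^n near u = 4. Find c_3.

g(4) = 2
g′(4) = 1/4
g′′(4) = -1/32
g′′′(4) = 3/256

1/512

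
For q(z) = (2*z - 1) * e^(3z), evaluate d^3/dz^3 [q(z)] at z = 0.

Distribute the polynomial across the series and collect like powers.
From the series, [z^3] q = 9/2; multiply by 3! = 6 to get 27.

27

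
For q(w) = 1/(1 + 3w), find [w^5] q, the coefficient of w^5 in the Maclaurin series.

-243

Use the known series and substitute for the argument.
q(0) = 1
q′(0) = -3
q′′(0) = 18
q′′′(0) = -162
q^(4)(0) = 1944
q^(5)(0) = -29160
So c_5 = q^(5)(0)/5! = -243.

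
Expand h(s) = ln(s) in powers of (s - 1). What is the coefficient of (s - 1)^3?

Compute the successive derivatives at the expansion point and divide by k!.
h(1) = 0
h′(1) = 1
h′′(1) = -1
h′′′(1) = 2
The Taylor polynomial is Σ h^(k)(1)/k! · (s - 1)^k.

1/3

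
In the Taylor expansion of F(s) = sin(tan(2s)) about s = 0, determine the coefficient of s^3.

4/3

Let u equal the inner series; expand the outer function in u and truncate.
F(0) = 0
F′(0) = 2
F′′(0) = 0
F′′′(0) = 8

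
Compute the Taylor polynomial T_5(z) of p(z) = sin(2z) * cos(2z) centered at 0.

Expand each factor separately, then convolve coefficients.
p(0) = 0
p′(0) = 2
p′′(0) = 0
p′′′(0) = -32
p^(4)(0) = 0
p^(5)(0) = 512
Dividing each by k! gives the coefficients c_0, ..., c_5.

64*z^5/15 - 16*z^3/3 + 2*z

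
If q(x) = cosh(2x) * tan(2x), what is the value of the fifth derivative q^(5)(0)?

1312

Multiply the two series term by term and collect like powers.
The coefficient of x^5 in the expansion is 164/15, so q^(5)(0) = 5! * (164/15) = 1312.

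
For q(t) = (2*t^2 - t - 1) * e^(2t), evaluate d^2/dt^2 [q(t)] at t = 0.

Multiply each power in the prefactor through the base expansion.
The coefficient of t^2 in the expansion is -2, so q′′(0) = 2! * (-2) = -4.

-4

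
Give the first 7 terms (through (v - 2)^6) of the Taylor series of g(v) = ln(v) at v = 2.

Compute the successive derivatives at the expansion point and divide by k!.

-(v - 2)^6/384 + (v - 2)^5/160 - (v - 2)^4/64 + (v - 2)^3/24 - (v - 2)^2/8 + (v - 2)/2 + ln(2)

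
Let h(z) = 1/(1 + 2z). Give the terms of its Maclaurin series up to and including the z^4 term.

16*z^4 - 8*z^3 + 4*z^2 - 2*z + 1

h(0) = 1
h′(0) = -2
h′′(0) = 8
h′′′(0) = -48
h^(4)(0) = 384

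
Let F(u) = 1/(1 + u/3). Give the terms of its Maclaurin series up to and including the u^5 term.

-u^5/243 + u^4/81 - u^3/27 + u^2/9 - u/3 + 1

F(0) = 1
F′(0) = -1/3
F′′(0) = 2/9
F′′′(0) = -2/9
F^(4)(0) = 8/27
F^(5)(0) = -40/81
Dividing each by k! gives the coefficients c_0, ..., c_5.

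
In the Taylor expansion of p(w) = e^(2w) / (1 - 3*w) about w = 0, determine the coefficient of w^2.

17

Expand 1/(denominator) as a geometric series and multiply by the numerator's series.
p(0) = 1
p′(0) = 5
p′′(0) = 34
So c_2 = p′′(0)/2! = 17.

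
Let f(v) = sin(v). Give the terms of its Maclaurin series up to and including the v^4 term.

-v^3/6 + v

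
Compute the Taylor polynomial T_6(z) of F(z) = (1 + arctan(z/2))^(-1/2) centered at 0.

809*z^6/983040 - 43*z^5/40960 + 3*z^4/2048 - 7*z^3/384 + 3*z^2/32 - z/4 + 1

Plug the Maclaurin series of the inner function into that of the outer and collect terms.
F(0) = 1
F′(0) = -1/4
F′′(0) = 3/16
F′′′(0) = -7/64
F^(4)(0) = 9/256
F^(5)(0) = -129/1024
F^(6)(0) = 2427/4096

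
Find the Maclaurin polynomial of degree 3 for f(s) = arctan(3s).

-9*s^3 + 3*s

Compute the successive derivatives at the expansion point and divide by k!.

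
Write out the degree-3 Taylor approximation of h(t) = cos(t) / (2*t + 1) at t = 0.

-7*t^3 + 7*t^2/2 - 2*t + 1

Multiply the numerator's expansion by the denominator's geometric series.
[t^0] = 1;  [t^1] = -2;  [t^2] = 7/2;  [t^3] = -7.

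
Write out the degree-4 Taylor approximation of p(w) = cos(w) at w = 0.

w^4/24 - w^2/2 + 1

Apply the Taylor formula c_k = f^(k)(a)/k!.
[w^0] = 1;  [w^1] = 0;  [w^2] = -1/2;  [w^3] = 0;  [w^4] = 1/24.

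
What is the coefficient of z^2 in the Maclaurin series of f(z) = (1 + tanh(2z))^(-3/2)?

15/2

Plug the Maclaurin series of the inner function into that of the outer and collect terms.
f(0) = 1
f′(0) = -3
f′′(0) = 15
So c_2 = f′′(0)/2! = 15/2.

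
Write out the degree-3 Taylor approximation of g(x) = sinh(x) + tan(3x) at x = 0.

Add the two expansions coefficient-wise.
[x^0] = 0;  [x^1] = 4;  [x^2] = 0;  [x^3] = 55/6.

55*x^3/6 + 4*x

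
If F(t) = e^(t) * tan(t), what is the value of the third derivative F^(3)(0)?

Write out both Maclaurin series and multiply, keeping only the needed powers.
The coefficient of t^3 in the expansion is 5/6, so F′′′(0) = 3! * (5/6) = 5.

5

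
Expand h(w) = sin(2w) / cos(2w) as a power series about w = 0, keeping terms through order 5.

64*w^5/15 + 8*w^3/3 + 2*w

Write the quotient as an unknown series and match coefficients against numerator = denominator · series.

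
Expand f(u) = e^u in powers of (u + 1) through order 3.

f(-1) = e^(-1)
f′(-1) = e^(-1)
f′′(-1) = e^(-1)
f′′′(-1) = e^(-1)

(u + 1)^3*e^(-1)/6 + (u + 1)^2*e^(-1)/2 + (u + 1)*e^(-1) + e^(-1)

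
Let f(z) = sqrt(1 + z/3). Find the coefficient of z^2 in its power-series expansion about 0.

f(0) = 1
f′(0) = 1/6
f′′(0) = -1/36
Dividing each by k! gives the coefficients c_0, ..., c_2.

-1/72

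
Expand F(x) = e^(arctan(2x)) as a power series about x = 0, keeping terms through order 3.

Compose series: expand the inner function first, then feed it into the outer expansion.
F(0) = 1
F′(0) = 2
F′′(0) = 4
F′′′(0) = -8

-4*x^3/3 + 2*x^2 + 2*x + 1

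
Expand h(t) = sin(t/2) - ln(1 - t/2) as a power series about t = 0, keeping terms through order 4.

t^4/64 + t^3/48 + t^2/8 + t

Combine the two series term by term.
h(0) = 0
h′(0) = 1
h′′(0) = 1/4
h′′′(0) = 1/8
h^(4)(0) = 3/8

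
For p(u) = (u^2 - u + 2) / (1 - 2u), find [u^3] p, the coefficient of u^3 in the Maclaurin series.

14

Distribute the polynomial across the series and collect like powers.
p(0) = 2
p′(0) = 3
p′′(0) = 14
p′′′(0) = 84
Then c_k = p^(k)(0)/k! gives each Taylor coefficient.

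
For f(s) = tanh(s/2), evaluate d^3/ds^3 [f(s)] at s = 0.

-1/4

The coefficient of s^3 in the expansion is -1/24, so f′′′(0) = 3! * (-1/24) = -1/4.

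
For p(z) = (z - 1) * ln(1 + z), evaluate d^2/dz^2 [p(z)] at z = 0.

3

Multiply each power in the prefactor through the base expansion.
The coefficient of z^2 in the expansion is 3/2, so p′′(0) = 2! * (3/2) = 3.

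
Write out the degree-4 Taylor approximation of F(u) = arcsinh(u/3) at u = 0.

-u^3/162 + u/3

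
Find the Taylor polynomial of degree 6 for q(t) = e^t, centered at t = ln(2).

(t - ln(2))^6/360 + (t - ln(2))^5/60 + (t - ln(2))^4/12 + (t - ln(2))^3/3 + (t - ln(2))^2 + 2*(t - ln(2)) + 2

Differentiate repeatedly and evaluate at the center.
[(t - ln(2))^0] = 2;  [(t - ln(2))^1] = 2;  [(t - ln(2))^2] = 1;  [(t - ln(2))^3] = 1/3;  [(t - ln(2))^4] = 1/12;  [(t - ln(2))^5] = 1/60;  [(t - ln(2))^6] = 1/360.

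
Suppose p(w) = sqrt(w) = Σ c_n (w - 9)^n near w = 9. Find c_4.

p(9) = 3
p′(9) = 1/6
p′′(9) = -1/108
p′′′(9) = 1/648
p^(4)(9) = -5/11664

-5/279936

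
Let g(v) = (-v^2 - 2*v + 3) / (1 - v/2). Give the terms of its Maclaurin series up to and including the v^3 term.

Distribute the polynomial across the series and collect like powers.
[v^0] = 3;  [v^1] = -1/2;  [v^2] = -5/4;  [v^3] = -5/8.

-5*v^3/8 - 5*v^2/4 - v/2 + 3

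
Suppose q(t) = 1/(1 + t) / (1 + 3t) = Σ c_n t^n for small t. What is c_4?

121

Multiply the two series term by term and collect like powers.
[t^0] = 1;  [t^1] = -4;  [t^2] = 13;  [t^3] = -40;  [t^4] = 121.
So c_4 = q^(4)(0)/4! = 121.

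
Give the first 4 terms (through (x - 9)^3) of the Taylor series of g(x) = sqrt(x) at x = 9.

Apply the Taylor formula c_k = f^(k)(a)/k!.
[(x - 9)^0] = 3;  [(x - 9)^1] = 1/6;  [(x - 9)^2] = -1/216;  [(x - 9)^3] = 1/3888.

(x - 9)^3/3888 - (x - 9)^2/216 + (x - 9)/6 + 3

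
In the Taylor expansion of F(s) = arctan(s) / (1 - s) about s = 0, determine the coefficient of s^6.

Use 1/(1 - r) = Σ r^k on the denominator, then take the Cauchy product.
So c_6 = F^(6)(0)/6! = 13/15.

13/15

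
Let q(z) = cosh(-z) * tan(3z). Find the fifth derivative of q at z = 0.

4443

Write out both Maclaurin series and multiply, keeping only the needed powers.
The coefficient of z^5 in the expansion is 1481/40, so q^(5)(0) = 5! * (1481/40) = 4443.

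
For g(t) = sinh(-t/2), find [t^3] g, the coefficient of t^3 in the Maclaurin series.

Use the known series and substitute for the argument.
g(0) = 0
g′(0) = -1/2
g′′(0) = 0
g′′′(0) = -1/8
Then c_k = g^(k)(0)/k! gives each Taylor coefficient.

-1/48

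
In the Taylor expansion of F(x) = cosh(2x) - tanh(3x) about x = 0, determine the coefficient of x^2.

2

Add the two expansions coefficient-wise.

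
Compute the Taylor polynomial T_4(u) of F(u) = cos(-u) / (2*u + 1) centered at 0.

337*u^4/24 - 7*u^3 + 7*u^2/2 - 2*u + 1

Use 1/(1 - r) = Σ r^k on the denominator, then take the Cauchy product.
[u^0] = 1;  [u^1] = -2;  [u^2] = 7/2;  [u^3] = -7;  [u^4] = 337/24.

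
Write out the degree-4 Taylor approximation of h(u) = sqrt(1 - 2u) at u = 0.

-5*u^4/8 - u^3/2 - u^2/2 - u + 1

Differentiate repeatedly and evaluate at the center.
h(0) = 1
h′(0) = -1
h′′(0) = -1
h′′′(0) = -3
h^(4)(0) = -15
Then c_k = h^(k)(0)/k! gives each Taylor coefficient.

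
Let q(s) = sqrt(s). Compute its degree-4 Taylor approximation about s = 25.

-(s - 25)^4/2000000 + (s - 25)^3/50000 - (s - 25)^2/1000 + (s - 25)/10 + 5

Compute the successive derivatives at the expansion point and divide by k!.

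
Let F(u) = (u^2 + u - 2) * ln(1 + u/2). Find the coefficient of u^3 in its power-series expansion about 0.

Shift and add copies of the series according to the polynomial's terms.
[u^0] = 0;  [u^1] = -1;  [u^2] = 3/4;  [u^3] = 7/24.

7/24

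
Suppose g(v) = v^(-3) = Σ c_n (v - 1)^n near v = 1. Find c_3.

-10

g(1) = 1
g′(1) = -3
g′′(1) = 12
g′′′(1) = -60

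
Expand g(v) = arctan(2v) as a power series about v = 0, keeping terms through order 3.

Use the known series and substitute for the argument.
g(0) = 0
g′(0) = 2
g′′(0) = 0
g′′′(0) = -16

-8*v^3/3 + 2*v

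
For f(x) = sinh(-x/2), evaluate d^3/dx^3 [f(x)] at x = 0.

-1/8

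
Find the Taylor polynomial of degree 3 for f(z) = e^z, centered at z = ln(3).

Apply the Taylor formula c_k = f^(k)(a)/k!.
[(z - ln(3))^0] = 3;  [(z - ln(3))^1] = 3;  [(z - ln(3))^2] = 3/2;  [(z - ln(3))^3] = 1/2.

(z - ln(3))^3/2 + 3*(z - ln(3))^2/2 + 3*(z - ln(3)) + 3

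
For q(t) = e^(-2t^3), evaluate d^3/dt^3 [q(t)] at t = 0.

Use the known series and substitute for the argument.
From the series, [t^3] q = -2; multiply by 3! = 6 to get -12.

-12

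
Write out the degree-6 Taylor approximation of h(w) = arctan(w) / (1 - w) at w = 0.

Expand 1/(denominator) as a geometric series and multiply by the numerator's series.

13*w^6/15 + 13*w^5/15 + 2*w^4/3 + 2*w^3/3 + w^2 + w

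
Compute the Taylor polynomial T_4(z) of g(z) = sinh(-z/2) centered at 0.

Apply the Taylor formula c_k = f^(k)(a)/k!.
g(0) = 0
g′(0) = -1/2
g′′(0) = 0
g′′′(0) = -1/8
g^(4)(0) = 0
Then c_k = g^(k)(0)/k! gives each Taylor coefficient.

-z^3/48 - z/2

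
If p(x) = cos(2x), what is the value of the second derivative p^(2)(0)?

-4

Use the known series and substitute for the argument.
From the series, [x^2] p = -2; multiply by 2! = 2 to get -4.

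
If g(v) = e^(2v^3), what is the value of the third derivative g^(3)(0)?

The coefficient of v^3 in the expansion is 2, so g′′′(0) = 3! * (2) = 12.

12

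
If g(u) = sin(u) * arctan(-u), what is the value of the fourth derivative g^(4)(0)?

Write out both Maclaurin series and multiply, keeping only the needed powers.
The coefficient of u^4 in the expansion is 1/2, so g^(4)(0) = 4! * (1/2) = 12.

12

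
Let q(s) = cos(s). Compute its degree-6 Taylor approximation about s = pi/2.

[(s - pi/2)^0] = 0;  [(s - pi/2)^1] = -1;  [(s - pi/2)^2] = 0;  [(s - pi/2)^3] = 1/6;  [(s - pi/2)^4] = 0;  [(s - pi/2)^5] = -1/120;  [(s - pi/2)^6] = 0.

-(s - pi/2)^5/120 + (s - pi/2)^3/6 - (s - pi/2)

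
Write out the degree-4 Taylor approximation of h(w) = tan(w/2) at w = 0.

w^3/24 + w/2

h(0) = 0
h′(0) = 1/2
h′′(0) = 0
h′′′(0) = 1/4
h^(4)(0) = 0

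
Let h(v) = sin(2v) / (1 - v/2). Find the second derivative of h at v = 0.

2

Multiply the two series term by term and collect like powers.
The coefficient of v^2 in the expansion is 1, so h′′(0) = 2! * (1) = 2.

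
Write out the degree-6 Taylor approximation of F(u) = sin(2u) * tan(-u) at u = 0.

-4*u^6/45 + 2*u^4/3 - 2*u^2

Take the Cauchy product of the two expansions.
F(0) = 0
F′(0) = 0
F′′(0) = -4
F′′′(0) = 0
F^(4)(0) = 16
F^(5)(0) = 0
F^(6)(0) = -64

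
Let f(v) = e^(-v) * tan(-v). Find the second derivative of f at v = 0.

Write out both Maclaurin series and multiply, keeping only the needed powers.
The coefficient of v^2 in the expansion is 1, so f′′(0) = 2! * (1) = 2.

2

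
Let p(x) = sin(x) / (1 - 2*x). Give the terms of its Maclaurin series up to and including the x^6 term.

Expand 1/(denominator) as a geometric series and multiply by the numerator's series.

1841*x^6/60 + 1841*x^5/120 + 23*x^4/3 + 23*x^3/6 + 2*x^2 + x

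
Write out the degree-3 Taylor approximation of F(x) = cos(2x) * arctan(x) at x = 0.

Take the Cauchy product of the two expansions.
F(0) = 0
F′(0) = 1
F′′(0) = 0
F′′′(0) = -14
Dividing each by k! gives the coefficients c_0, ..., c_3.

-7*x^3/3 + x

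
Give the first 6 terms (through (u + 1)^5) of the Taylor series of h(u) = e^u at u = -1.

[(u + 1)^0] = e^(-1);  [(u + 1)^1] = e^(-1);  [(u + 1)^2] = e^(-1)/2;  [(u + 1)^3] = e^(-1)/6;  [(u + 1)^4] = e^(-1)/24;  [(u + 1)^5] = e^(-1)/120.

(u + 1)^5*e^(-1)/120 + (u + 1)^4*e^(-1)/24 + (u + 1)^3*e^(-1)/6 + (u + 1)^2*e^(-1)/2 + (u + 1)*e^(-1) + e^(-1)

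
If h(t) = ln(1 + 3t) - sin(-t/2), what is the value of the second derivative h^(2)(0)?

-9

Add the two expansions coefficient-wise.
The coefficient of t^2 in the expansion is -9/2, so h′′(0) = 2! * (-9/2) = -9.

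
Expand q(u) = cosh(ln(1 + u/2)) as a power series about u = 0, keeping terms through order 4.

u^4/32 - u^3/16 + u^2/8 + 1

Substitute the inner expansion into the outer series and collect powers.
q(0) = 1
q′(0) = 0
q′′(0) = 1/4
q′′′(0) = -3/8
q^(4)(0) = 3/4
Then c_k = q^(k)(0)/k! gives each Taylor coefficient.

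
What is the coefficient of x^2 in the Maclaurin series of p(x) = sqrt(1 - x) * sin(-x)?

Write out both Maclaurin series and multiply, keeping only the needed powers.
p(0) = 0
p′(0) = -1
p′′(0) = 1

1/2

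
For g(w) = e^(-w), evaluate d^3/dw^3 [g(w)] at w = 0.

The coefficient of w^3 in the expansion is -1/6, so g′′′(0) = 3! * (-1/6) = -1.

-1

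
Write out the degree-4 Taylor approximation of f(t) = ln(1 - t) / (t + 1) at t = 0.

7*t^4/12 - 5*t^3/6 + t^2/2 - t

Expand 1/(denominator) as a geometric series and multiply by the numerator's series.
f(0) = 0
f′(0) = -1
f′′(0) = 1
f′′′(0) = -5
f^(4)(0) = 14
Dividing each by k! gives the coefficients c_0, ..., c_4.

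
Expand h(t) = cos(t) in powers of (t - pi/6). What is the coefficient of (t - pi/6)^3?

Differentiate repeatedly and evaluate at the center.
So c_3 = h′′′(pi/6)/3! = 1/12.

1/12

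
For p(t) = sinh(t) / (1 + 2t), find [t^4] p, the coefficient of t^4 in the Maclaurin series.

Write out both Maclaurin series and multiply, keeping only the needed powers.
p(0) = 0
p′(0) = 1
p′′(0) = -4
p′′′(0) = 25
p^(4)(0) = -200
So c_4 = p^(4)(0)/4! = -25/3.

-25/3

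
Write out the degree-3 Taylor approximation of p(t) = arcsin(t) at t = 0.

t^3/6 + t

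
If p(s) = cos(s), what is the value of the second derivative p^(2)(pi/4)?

-sqrt(2)/2

Apply the Taylor formula c_k = f^(k)(a)/k!.
The coefficient of (s - pi/4)^2 in the expansion is -sqrt(2)/4, so p′′(pi/4) = 2! * (-sqrt(2)/4) = -sqrt(2)/2.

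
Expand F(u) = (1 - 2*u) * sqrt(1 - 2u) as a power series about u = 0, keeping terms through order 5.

3*u^5/8 + 3*u^4/8 + u^3/2 + 3*u^2/2 - 3*u + 1

Distribute the polynomial across the series and collect like powers.
[u^0] = 1;  [u^1] = -3;  [u^2] = 3/2;  [u^3] = 1/2;  [u^4] = 3/8;  [u^5] = 3/8.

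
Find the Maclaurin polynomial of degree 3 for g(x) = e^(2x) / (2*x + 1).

-8*x^3/3 + 2*x^2 + 1

Multiply the numerator's expansion by the denominator's geometric series.
g(0) = 1
g′(0) = 0
g′′(0) = 4
g′′′(0) = -16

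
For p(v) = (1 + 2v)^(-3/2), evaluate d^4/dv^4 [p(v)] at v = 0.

Use the known series and substitute for the argument.
From the series, [v^4] p = 315/8; multiply by 4! = 24 to get 945.

945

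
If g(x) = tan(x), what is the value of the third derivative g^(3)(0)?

From the series, [x^3] g = 1/3; multiply by 3! = 6 to get 2.

2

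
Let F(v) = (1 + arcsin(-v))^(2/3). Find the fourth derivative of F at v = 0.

-128/81

Let u equal the inner series; expand the outer function in u and truncate.
The coefficient of v^4 in the expansion is -16/243, so F^(4)(0) = 4! * (-16/243) = -128/81.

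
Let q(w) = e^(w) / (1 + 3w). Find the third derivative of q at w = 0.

Take the Cauchy product of the two expansions.
The coefficient of w^3 in the expansion is -58/3, so q′′′(0) = 3! * (-58/3) = -116.

-116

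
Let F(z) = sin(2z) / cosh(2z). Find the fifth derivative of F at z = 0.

1152

Write the quotient as an unknown series and match coefficients against numerator = denominator · series.
From the series, [z^5] F = 48/5; multiply by 5! = 120 to get 1152.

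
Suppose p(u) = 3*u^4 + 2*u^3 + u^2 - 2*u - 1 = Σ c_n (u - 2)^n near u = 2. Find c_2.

p(2) = 63
p′(2) = 122
p′′(2) = 170

85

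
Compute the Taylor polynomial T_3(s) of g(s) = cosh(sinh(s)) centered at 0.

s^2/2 + 1

Substitute the inner expansion into the outer series and collect powers.
[s^0] = 1;  [s^1] = 0;  [s^2] = 1/2;  [s^3] = 0.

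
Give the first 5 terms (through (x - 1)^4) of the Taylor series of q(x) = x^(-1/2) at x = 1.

35*(x - 1)^4/128 - 5*(x - 1)^3/16 + 3*(x - 1)^2/8 - (x - 1)/2 + 1

[(x - 1)^0] = 1;  [(x - 1)^1] = -1/2;  [(x - 1)^2] = 3/8;  [(x - 1)^3] = -5/16;  [(x - 1)^4] = 35/128.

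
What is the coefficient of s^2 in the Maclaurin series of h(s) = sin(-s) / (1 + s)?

1

Multiply the two series term by term and collect like powers.
h(0) = 0
h′(0) = -1
h′′(0) = 2
So c_2 = h′′(0)/2! = 1.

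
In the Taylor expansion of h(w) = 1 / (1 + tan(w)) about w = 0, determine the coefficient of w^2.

1

Use the geometric series for the reciprocal, then substitute.
[w^0] = 1;  [w^1] = -1;  [w^2] = 1.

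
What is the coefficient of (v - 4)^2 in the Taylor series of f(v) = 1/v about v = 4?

1/64

Apply the Taylor formula c_k = f^(k)(a)/k!.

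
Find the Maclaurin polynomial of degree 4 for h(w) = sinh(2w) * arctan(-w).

Write out both Maclaurin series and multiply, keeping only the needed powers.

-2*w^4/3 - 2*w^2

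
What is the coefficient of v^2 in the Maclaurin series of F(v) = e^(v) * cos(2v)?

-3/2

Write out both Maclaurin series and multiply, keeping only the needed powers.
[v^0] = 1;  [v^1] = 1;  [v^2] = -3/2.
So c_2 = F′′(0)/2! = -3/2.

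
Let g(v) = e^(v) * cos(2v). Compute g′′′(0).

-11

Write out both Maclaurin series and multiply, keeping only the needed powers.
The coefficient of v^3 in the expansion is -11/6, so g′′′(0) = 3! * (-11/6) = -11.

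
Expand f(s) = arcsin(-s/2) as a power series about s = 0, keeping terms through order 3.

-s^3/48 - s/2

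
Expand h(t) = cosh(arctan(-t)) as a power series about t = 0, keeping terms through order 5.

-7*t^4/24 + t^2/2 + 1

Let u equal the inner series; expand the outer function in u and truncate.
[t^0] = 1;  [t^1] = 0;  [t^2] = 1/2;  [t^3] = 0;  [t^4] = -7/24;  [t^5] = 0.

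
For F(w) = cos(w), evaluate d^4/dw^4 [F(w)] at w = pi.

The coefficient of (w - pi)^4 in the expansion is -1/24, so F^(4)(pi) = 4! * (-1/24) = -1.

-1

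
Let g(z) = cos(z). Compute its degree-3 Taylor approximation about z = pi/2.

(z - pi/2)^3/6 - (z - pi/2)

g(pi/2) = 0
g′(pi/2) = -1
g′′(pi/2) = 0
g′′′(pi/2) = 1
The Taylor polynomial is Σ g^(k)(pi/2)/k! · (z - pi/2)^k.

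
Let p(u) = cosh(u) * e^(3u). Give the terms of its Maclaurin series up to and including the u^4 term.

Take the Cauchy product of the two expansions.
[u^0] = 1;  [u^1] = 3;  [u^2] = 5;  [u^3] = 6;  [u^4] = 17/3.

17*u^4/3 + 6*u^3 + 5*u^2 + 3*u + 1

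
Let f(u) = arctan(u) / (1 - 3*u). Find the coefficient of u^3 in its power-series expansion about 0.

26/3

Multiply the numerator's expansion by the denominator's geometric series.
f(0) = 0
f′(0) = 1
f′′(0) = 6
f′′′(0) = 52
So c_3 = f′′′(0)/3! = 26/3.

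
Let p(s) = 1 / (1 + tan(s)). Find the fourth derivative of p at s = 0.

Expand as Σ (-1)^k u^k with u equal to the inner function's series.
The coefficient of s^4 in the expansion is 5/3, so p^(4)(0) = 4! * (5/3) = 40.

40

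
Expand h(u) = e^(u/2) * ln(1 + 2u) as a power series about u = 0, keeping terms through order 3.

Multiply the two series term by term and collect like powers.
[u^0] = 0;  [u^1] = 2;  [u^2] = -1;  [u^3] = 23/12.

23*u^3/12 - u^2 + 2*u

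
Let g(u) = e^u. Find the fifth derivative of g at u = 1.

Compute the successive derivatives at the expansion point and divide by k!.
From the series, [(u - 1)^5] g = e/120; multiply by 5! = 120 to get e.

e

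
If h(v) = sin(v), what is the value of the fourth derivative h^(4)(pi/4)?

sqrt(2)/2

From the series, [(v - pi/4)^4] h = sqrt(2)/48; multiply by 4! = 24 to get sqrt(2)/2.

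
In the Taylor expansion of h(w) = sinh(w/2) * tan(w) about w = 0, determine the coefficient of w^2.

Multiply the two series term by term and collect like powers.
h(0) = 0
h′(0) = 0
h′′(0) = 1
Dividing each by k! gives the coefficients c_0, ..., c_2.

1/2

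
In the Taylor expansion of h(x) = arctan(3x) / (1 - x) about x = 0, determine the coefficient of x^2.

3

Take the Cauchy product of the two expansions.
h(0) = 0
h′(0) = 3
h′′(0) = 6
So c_2 = h′′(0)/2! = 3.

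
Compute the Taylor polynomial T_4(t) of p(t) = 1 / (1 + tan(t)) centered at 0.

5*t^4/3 - 4*t^3/3 + t^2 - t + 1

Expand as Σ (-1)^k u^k with u equal to the inner function's series.
[t^0] = 1;  [t^1] = -1;  [t^2] = 1;  [t^3] = -4/3;  [t^4] = 5/3.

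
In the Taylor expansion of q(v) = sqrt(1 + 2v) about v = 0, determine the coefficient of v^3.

q(0) = 1
q′(0) = 1
q′′(0) = -1
q′′′(0) = 3
Then c_k = q^(k)(0)/k! gives each Taylor coefficient.

1/2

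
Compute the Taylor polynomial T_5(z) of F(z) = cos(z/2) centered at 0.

z^4/384 - z^2/8 + 1

F(0) = 1
F′(0) = 0
F′′(0) = -1/4
F′′′(0) = 0
F^(4)(0) = 1/16
F^(5)(0) = 0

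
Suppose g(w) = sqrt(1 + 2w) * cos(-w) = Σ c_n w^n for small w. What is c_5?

Take the Cauchy product of the two expansions.
g(0) = 1
g′(0) = 1
g′′(0) = -2
g′′′(0) = 0
g^(4)(0) = -8
g^(5)(0) = 80

2/3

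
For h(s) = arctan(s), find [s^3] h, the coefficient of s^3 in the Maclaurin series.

c_3 = h′′′(0)/3! = -1/3.

-1/3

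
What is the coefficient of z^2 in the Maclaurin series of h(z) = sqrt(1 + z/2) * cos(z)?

Expand each factor separately, then convolve coefficients.
h(0) = 1
h′(0) = 1/4
h′′(0) = -17/16
The Taylor polynomial is Σ h^(k)(0)/k! · z^k.

-17/32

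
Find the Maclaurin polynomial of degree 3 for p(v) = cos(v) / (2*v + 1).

-7*v^3 + 7*v^2/2 - 2*v + 1

Multiply the numerator's expansion by the denominator's geometric series.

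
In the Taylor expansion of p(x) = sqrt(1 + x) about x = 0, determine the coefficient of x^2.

p(0) = 1
p′(0) = 1/2
p′′(0) = -1/4

-1/8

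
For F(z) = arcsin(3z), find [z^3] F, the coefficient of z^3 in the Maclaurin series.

F(0) = 0
F′(0) = 3
F′′(0) = 0
F′′′(0) = 27

9/2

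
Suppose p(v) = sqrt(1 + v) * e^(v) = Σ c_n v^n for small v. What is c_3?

Expand each factor separately, then convolve coefficients.
[v^0] = 1;  [v^1] = 3/2;  [v^2] = 7/8;  [v^3] = 17/48.
So c_3 = p′′′(0)/3! = 17/48.

17/48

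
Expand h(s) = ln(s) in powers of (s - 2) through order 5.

[(s - 2)^0] = ln(2);  [(s - 2)^1] = 1/2;  [(s - 2)^2] = -1/8;  [(s - 2)^3] = 1/24;  [(s - 2)^4] = -1/64;  [(s - 2)^5] = 1/160.

(s - 2)^5/160 - (s - 2)^4/64 + (s - 2)^3/24 - (s - 2)^2/8 + (s - 2)/2 + ln(2)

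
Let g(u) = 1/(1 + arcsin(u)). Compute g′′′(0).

Plug the Maclaurin series of the inner function into that of the outer and collect terms.
The coefficient of u^3 in the expansion is -7/6, so g′′′(0) = 3! * (-7/6) = -7.

-7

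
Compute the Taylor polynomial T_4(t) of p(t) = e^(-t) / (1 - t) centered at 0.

Expand each factor separately, then convolve coefficients.
[t^0] = 1;  [t^1] = 0;  [t^2] = 1/2;  [t^3] = 1/3;  [t^4] = 3/8.

3*t^4/8 + t^3/3 + t^2/2 + 1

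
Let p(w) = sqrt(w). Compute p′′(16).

-1/256

From the series, [(w - 16)^2] p = -1/512; multiply by 2! = 2 to get -1/256.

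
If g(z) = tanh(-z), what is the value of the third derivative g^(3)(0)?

Compute the successive derivatives at the expansion point and divide by k!.
The coefficient of z^3 in the expansion is 1/3, so g′′′(0) = 3! * (1/3) = 2.

2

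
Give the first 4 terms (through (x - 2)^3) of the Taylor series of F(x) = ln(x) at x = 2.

(x - 2)^3/24 - (x - 2)^2/8 + (x - 2)/2 + ln(2)

[(x - 2)^0] = ln(2);  [(x - 2)^1] = 1/2;  [(x - 2)^2] = -1/8;  [(x - 2)^3] = 1/24.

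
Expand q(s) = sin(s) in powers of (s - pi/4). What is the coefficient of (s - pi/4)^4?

q(pi/4) = sqrt(2)/2
q′(pi/4) = sqrt(2)/2
q′′(pi/4) = -sqrt(2)/2
q′′′(pi/4) = -sqrt(2)/2
q^(4)(pi/4) = sqrt(2)/2

sqrt(2)/48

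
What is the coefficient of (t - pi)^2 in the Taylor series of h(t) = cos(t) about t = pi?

1/2

c_2 = h′′(pi)/2! = 1/2.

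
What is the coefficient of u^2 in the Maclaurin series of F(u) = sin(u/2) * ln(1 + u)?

Expand each factor separately, then convolve coefficients.
[u^0] = 0;  [u^1] = 0;  [u^2] = 1/2.

1/2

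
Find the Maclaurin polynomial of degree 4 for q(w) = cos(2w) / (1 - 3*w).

Multiply the numerator's expansion by the denominator's geometric series.
q(0) = 1
q′(0) = 3
q′′(0) = 14
q′′′(0) = 126
q^(4)(0) = 1528

191*w^4/3 + 21*w^3 + 7*w^2 + 3*w + 1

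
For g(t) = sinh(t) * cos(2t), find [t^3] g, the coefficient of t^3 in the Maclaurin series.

-11/6

Expand each factor separately, then convolve coefficients.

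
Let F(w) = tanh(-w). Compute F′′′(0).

Apply the Taylor formula c_k = f^(k)(a)/k!.
The coefficient of w^3 in the expansion is 1/3, so F′′′(0) = 3! * (1/3) = 2.

2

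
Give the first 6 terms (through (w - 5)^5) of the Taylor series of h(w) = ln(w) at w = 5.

Use the known series and substitute for the argument.
[(w - 5)^0] = ln(5);  [(w - 5)^1] = 1/5;  [(w - 5)^2] = -1/50;  [(w - 5)^3] = 1/375;  [(w - 5)^4] = -1/2500;  [(w - 5)^5] = 1/15625.

(w - 5)^5/15625 - (w - 5)^4/2500 + (w - 5)^3/375 - (w - 5)^2/50 + (w - 5)/5 + ln(5)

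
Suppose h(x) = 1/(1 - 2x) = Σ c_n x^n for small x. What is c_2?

[x^0] = 1;  [x^1] = 2;  [x^2] = 4.

4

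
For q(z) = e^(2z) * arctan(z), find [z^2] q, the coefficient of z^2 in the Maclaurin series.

2

Write out both Maclaurin series and multiply, keeping only the needed powers.
q(0) = 0
q′(0) = 1
q′′(0) = 4
Dividing each by k! gives the coefficients c_0, ..., c_2.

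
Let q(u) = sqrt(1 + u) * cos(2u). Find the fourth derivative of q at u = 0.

Multiply the two series term by term and collect like powers.
From the series, [u^4] q = 337/384; multiply by 4! = 24 to get 337/16.

337/16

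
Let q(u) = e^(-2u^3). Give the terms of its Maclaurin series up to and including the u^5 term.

1 - 2*u^3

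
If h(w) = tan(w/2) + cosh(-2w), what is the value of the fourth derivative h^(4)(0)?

16

Add the two expansions coefficient-wise.
From the series, [w^4] h = 2/3; multiply by 4! = 24 to get 16.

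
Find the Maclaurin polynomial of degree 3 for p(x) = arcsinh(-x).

x^3/6 - x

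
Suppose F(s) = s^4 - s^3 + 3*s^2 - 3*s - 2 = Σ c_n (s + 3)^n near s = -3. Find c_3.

Use the known series and substitute for the argument.
F(-3) = 142
F′(-3) = -156
F′′(-3) = 132
F′′′(-3) = -78
So c_3 = F′′′(-3)/3! = -13.

-13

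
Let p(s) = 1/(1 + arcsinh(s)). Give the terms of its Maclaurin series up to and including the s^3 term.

-5*s^3/6 + s^2 - s + 1

Substitute the inner expansion into the outer series and collect powers.
p(0) = 1
p′(0) = -1
p′′(0) = 2
p′′′(0) = -5
The Taylor polynomial is Σ p^(k)(0)/k! · s^k.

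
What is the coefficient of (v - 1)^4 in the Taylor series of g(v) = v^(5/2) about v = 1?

-5/128

g(1) = 1
g′(1) = 5/2
g′′(1) = 15/4
g′′′(1) = 15/8
g^(4)(1) = -15/16
Dividing each by k! gives the coefficients c_0, ..., c_4.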